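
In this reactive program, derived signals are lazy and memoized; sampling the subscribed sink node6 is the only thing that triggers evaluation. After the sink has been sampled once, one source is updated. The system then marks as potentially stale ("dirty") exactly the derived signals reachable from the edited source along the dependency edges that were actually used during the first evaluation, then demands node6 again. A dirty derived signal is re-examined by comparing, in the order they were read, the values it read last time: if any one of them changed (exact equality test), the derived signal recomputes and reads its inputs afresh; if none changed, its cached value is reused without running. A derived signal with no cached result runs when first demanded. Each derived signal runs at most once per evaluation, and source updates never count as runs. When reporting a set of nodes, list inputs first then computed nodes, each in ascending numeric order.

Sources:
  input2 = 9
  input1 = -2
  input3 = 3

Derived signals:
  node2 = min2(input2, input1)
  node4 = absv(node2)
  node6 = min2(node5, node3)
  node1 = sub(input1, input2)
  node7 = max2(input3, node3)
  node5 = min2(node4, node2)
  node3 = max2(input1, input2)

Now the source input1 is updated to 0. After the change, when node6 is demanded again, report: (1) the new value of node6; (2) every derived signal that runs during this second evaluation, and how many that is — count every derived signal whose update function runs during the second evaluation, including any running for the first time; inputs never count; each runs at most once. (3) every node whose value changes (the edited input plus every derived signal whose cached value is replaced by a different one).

Demanding node6 again yields 0.
5 derived signals run: node2, node3, node4, node5, node6.
The nodes whose values change: input1, node2, node4, node5, node6.

First demand of the output computes:
  node2 = min2(9, -2) = -2
  node3 = max2(-2, 9) = 9
  node4 = absv(-2) = 2
  node5 = min2(2, -2) = -2
  node6 = min2(-2, 9) = -2

After the edit, cleaning proceeds:
  node2: a read changed (input1 -2->0) — executes, giving 0.
  node3: a read changed (input1 -2->0) — executes, giving 9 — identical to its old value.
  node4: a read changed (node2 -2->0) — executes, giving 0.
  node5: a read changed (node4 2->0; node2 -2->0) — executes, giving 0.
  node6: a read changed (node5 -2->0) — executes, giving 0.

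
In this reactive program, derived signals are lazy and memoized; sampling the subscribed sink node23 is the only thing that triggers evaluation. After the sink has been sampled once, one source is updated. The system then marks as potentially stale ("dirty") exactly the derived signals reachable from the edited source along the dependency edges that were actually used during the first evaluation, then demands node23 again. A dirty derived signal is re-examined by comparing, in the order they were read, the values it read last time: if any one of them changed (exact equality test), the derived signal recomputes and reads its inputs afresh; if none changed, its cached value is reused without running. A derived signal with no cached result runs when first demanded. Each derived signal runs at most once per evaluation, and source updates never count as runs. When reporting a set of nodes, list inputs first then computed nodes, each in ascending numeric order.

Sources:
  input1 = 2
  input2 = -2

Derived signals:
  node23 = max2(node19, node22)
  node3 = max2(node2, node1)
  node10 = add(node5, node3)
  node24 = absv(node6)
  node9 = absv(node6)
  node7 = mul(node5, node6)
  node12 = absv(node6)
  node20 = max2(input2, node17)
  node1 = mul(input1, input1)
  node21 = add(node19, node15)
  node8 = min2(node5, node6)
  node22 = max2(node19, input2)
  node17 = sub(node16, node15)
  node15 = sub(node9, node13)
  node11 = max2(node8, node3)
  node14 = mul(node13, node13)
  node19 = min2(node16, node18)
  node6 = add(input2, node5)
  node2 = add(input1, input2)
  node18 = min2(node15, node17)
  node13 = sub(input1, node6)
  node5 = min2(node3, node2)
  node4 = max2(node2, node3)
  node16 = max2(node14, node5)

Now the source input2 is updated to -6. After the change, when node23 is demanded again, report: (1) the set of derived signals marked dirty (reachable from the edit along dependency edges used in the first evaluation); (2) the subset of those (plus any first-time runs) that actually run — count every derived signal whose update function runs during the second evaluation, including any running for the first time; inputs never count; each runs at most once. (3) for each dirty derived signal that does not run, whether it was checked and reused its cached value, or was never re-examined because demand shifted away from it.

First demand of the output computes:
  node1 = mul(2, 2) = 4
  node2 = add(2, -2) = 0
  node3 = max2(0, 4) = 4
  node5 = min2(4, 0) = 0
  node6 = add(-2, 0) = -2
  node9 = absv(-2) = 2
  node13 = sub(2, -2) = 4
  node14 = mul(4, 4) = 16
  node15 = sub(2, 4) = -2
  node16 = max2(16, 0) = 16
  node17 = sub(16, -2) = 18
  node18 = min2(-2, 18) = -2
  node19 = min2(16, -2) = -2
  node22 = max2(-2, -2) = -2
  node23 = max2(-2, -2) = -2

After the edit, cleaning proceeds:
  node2: a read changed (input2 -2->-6) — executes, giving -4.
  node3: a read changed (node2 0->-4) — executes, giving 4 — identical to its old value.
  node5: a read changed (node2 0->-4) — executes, giving -4.
  node6: a read changed (input2 -2->-6; node5 0->-4) — executes, giving -10.
  node9: a read changed (node6 -2->-10) — executes, giving 10.
  node13: a read changed (node6 -2->-10) — executes, giving 12.
  node14: a read changed (node13 4->12; node13 4->12) — executes, giving 144.
  node15: a read changed (node9 2->10; node13 4->12) — executes, giving -2 — identical to its old value.
  node16: a read changed (node14 16->144; node5 0->-4) — executes, giving 144.
  node17: a read changed (node16 16->144) — executes, giving 146.
  node18: a read changed (node17 18->146) — executes, giving -2 — identical to its old value.
  node19: a read changed (node16 16->144) — executes, giving -2 — identical to its old value.
  node22: a read changed (input2 -2->-6) — executes, giving -2 — identical to its old value.
  node23: dirty, but its reads are unchanged (node19 unchanged, node22 unchanged); cached -2 stands.

Note where the cutoff bites: node23 is checked, finds nothing changed, and keeps its cache.

The edit dirties: node2, node3, node5, node6, node9, node13, node14, node15, node16, node17, node18, node19, node22, node23.
13 derived signals run: node2, node3, node5, node6, node9, node13, node14, node15, node16, node17, node18, node19, node22.
Cache hits after checking: node23.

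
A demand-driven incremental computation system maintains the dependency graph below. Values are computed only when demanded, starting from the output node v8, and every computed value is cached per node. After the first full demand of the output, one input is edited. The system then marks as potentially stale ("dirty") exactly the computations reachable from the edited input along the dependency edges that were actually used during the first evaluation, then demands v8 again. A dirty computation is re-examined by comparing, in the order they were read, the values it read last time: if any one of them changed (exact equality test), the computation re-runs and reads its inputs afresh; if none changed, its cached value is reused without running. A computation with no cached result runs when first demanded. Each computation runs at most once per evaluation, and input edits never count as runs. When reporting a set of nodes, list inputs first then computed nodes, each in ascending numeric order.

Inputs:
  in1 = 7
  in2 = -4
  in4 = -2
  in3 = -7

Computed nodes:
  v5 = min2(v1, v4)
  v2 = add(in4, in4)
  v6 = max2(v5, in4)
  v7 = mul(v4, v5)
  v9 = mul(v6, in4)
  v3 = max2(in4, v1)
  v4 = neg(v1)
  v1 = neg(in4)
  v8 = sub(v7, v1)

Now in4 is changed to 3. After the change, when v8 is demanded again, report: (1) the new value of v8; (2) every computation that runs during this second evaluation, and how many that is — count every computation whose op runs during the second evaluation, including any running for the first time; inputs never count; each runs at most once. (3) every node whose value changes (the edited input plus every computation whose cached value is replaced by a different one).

New value of v8: -6.
Computations that run: v1, v4, v5, v7, v8 — 5 in total.
Values that change: in4, v1, v4, v5, v7, v8.

First evaluation (everything demanded from the output):
  v1 = neg(-2) = 2
  v4 = neg(2) = -2
  v5 = min2(2, -2) = -2
  v7 = mul(-2, -2) = 4
  v8 = sub(4, 2) = 2

Propagation after the edit:
  v1: runs — in4 -2->3; result -3.
  v4: runs — v1 2->-3; result 3.
  v5: runs — v1 2->-3; v4 -2->3; result -3.
  v7: runs — v4 -2->3; v5 -2->-3; result -9.
  v8: runs — v7 4->-9; v1 2->-3; result -6.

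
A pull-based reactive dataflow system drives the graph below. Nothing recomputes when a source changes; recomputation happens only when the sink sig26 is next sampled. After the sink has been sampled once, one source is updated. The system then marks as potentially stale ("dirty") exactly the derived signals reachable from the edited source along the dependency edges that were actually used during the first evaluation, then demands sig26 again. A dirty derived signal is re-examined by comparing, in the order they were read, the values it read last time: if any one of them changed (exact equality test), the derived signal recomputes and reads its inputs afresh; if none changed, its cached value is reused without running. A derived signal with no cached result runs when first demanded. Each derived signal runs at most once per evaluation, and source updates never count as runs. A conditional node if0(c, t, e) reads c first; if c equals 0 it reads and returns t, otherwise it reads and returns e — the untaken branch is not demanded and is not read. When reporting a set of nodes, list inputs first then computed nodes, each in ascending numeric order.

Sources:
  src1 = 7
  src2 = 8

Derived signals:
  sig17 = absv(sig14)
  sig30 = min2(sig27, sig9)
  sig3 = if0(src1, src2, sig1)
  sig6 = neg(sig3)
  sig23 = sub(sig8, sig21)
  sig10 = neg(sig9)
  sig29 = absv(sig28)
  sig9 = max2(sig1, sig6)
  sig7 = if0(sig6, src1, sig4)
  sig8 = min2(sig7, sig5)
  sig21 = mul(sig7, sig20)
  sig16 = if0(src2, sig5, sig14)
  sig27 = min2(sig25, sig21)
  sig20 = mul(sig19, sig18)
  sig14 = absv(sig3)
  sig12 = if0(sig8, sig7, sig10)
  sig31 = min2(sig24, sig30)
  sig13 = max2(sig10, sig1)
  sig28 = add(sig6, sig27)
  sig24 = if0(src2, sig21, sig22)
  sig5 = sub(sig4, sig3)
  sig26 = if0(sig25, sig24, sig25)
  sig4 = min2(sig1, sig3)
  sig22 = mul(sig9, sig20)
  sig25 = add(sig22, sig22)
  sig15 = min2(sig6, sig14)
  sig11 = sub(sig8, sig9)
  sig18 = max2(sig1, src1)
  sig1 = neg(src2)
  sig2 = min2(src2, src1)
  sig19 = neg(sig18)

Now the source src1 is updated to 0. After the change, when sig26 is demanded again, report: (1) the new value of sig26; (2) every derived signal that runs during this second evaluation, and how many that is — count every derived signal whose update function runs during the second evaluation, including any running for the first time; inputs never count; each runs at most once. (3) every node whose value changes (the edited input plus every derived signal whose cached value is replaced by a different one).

New value of sig26: 0.
Derived signals that run: sig3, sig6, sig9, sig18, sig19, sig20, sig22, sig24, sig25, sig26 — 10 in total.
Values that change: src1, sig3, sig6, sig9, sig18, sig19, sig20, sig22, sig25, sig26.
Key observation: a condition flipped, so demand reaches new nodes — sig24 runs for the first time.

First evaluation (everything demanded from the output):
  sig1 = neg(8) = -8
  sig3 = if0(src1=7 -> else branch sig1) = -8
  sig6 = neg(-8) = 8
  sig9 = max2(-8, 8) = 8
  sig18 = max2(-8, 7) = 7
  sig19 = neg(7) = -7
  sig20 = mul(-7, 7) = -49
  sig22 = mul(8, -49) = -392
  sig25 = add(-392, -392) = -784
  sig26 = if0(sig25=-784 -> else branch sig25) = -784

Propagation after the edit:
  sig3: runs — src1 7->0; result 8.
  sig6: runs — sig3 -8->8; result -8.
  sig9: runs — sig6 8->-8; result -8.
  sig18: runs — src1 7->0; result 0.
  sig19: runs — sig18 7->0; result 0.
  sig20: runs — sig19 -7->0; sig18 7->0; result 0.
  sig22: runs — sig9 8->-8; sig20 -49->0; result 0.
  sig24: demanded for the first time — runs, produces 0.
  sig25: runs — sig22 -392->0; sig22 -392->0; result 0.
  sig26: runs — sig25 -784->0; sig25 -784->0; result 0.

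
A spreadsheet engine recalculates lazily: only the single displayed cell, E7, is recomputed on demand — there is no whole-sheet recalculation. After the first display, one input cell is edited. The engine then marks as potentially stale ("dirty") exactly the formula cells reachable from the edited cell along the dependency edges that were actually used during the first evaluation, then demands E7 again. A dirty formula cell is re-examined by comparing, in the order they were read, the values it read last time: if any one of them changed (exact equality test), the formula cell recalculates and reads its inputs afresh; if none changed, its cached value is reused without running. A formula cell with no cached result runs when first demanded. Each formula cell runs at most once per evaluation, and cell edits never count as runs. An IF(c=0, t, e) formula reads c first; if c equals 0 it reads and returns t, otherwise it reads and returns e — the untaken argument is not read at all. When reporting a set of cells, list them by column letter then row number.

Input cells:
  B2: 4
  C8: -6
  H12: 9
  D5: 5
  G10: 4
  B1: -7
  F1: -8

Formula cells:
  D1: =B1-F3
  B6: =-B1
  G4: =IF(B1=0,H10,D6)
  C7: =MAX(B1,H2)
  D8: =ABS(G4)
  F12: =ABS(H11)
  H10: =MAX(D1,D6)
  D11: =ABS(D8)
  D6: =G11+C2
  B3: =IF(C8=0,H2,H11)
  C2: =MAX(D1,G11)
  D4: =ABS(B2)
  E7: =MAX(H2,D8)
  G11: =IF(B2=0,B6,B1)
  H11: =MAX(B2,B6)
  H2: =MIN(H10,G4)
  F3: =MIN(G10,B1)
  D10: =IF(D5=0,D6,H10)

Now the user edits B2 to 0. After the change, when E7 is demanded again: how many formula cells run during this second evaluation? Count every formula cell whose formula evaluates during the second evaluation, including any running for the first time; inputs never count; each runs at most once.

Formula cells that run: B6, C2, D6, D8, E7, G4, G11, H2, H10 — 9 in total.
Key observation: a condition flipped, so demand reaches new nodes — B6 runs for the first time.

First evaluation (everything demanded from the output):
  F3 = MIN(4, -7) = -7
  D1 = -7 - -7 = 0
  G11 = IF(B2=0: B2=4 -> else branch B1) = -7
  C2 = MAX(0, -7) = 0
  D6 = -7 + 0 = -7
  H10 = MAX(0, -7) = 0
  G4 = IF(B1=0: B1=-7 -> else branch D6) = -7
  D8 = ABS(-7) = 7
  H2 = MIN(0, -7) = -7
  E7 = MAX(-7, 7) = 7

Propagation after the edit:
  B6: demanded for the first time — runs, produces 7.
  G11: runs — B2 4->0; result 7.
  C2: runs — G11 -7->7; result 7.
  D6: runs — G11 -7->7; C2 0->7; result 14.
  H10: runs — D6 -7->14; result 14.
  G4: runs — D6 -7->14; result 14.
  D8: runs — G4 -7->14; result 14.
  H2: runs — H10 0->14; G4 -7->14; result 14.
  E7: runs — H2 -7->14; D8 7->14; result 14.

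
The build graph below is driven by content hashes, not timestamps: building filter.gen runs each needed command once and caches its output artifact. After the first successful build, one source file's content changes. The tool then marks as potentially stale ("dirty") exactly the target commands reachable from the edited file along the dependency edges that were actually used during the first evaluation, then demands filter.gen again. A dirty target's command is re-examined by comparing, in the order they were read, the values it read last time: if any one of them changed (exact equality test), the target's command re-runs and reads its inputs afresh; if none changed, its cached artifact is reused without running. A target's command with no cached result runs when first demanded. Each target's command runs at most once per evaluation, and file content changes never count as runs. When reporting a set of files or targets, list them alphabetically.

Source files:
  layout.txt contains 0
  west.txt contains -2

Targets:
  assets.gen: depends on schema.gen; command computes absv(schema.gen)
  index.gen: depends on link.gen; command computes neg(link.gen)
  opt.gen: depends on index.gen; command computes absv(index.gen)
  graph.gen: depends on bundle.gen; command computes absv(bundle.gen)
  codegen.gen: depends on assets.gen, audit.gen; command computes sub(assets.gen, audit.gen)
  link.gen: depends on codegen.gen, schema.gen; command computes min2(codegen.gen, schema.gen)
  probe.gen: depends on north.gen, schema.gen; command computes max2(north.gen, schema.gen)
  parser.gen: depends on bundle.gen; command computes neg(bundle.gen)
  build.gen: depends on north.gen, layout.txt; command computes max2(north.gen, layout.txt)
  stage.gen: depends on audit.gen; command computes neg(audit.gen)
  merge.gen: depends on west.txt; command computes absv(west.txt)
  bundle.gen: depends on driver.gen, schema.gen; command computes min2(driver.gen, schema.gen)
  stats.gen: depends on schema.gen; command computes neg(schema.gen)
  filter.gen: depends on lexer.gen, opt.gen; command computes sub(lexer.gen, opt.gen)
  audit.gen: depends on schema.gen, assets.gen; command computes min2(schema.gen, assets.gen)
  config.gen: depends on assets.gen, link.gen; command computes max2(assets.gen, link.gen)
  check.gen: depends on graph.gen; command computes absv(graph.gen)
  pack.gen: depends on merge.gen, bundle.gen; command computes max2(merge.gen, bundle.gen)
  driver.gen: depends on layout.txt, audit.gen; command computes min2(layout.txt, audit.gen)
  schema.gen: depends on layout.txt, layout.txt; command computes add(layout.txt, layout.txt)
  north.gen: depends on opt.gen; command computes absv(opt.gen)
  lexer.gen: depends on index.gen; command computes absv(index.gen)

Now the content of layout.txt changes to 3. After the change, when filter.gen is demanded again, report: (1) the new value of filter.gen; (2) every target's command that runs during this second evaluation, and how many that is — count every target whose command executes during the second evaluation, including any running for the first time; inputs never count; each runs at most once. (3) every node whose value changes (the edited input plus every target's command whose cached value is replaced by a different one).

filter.gen now evaluates to 0.
Run set: assets.gen, audit.gen, codegen.gen, link.gen, schema.gen (5 run).
Changed values: assets.gen, audit.gen, layout.txt, schema.gen.
The important point: at index.gen every value read last time is unchanged, so the dirty flag clears without a run.

Initial pass — values computed on the first demand:
  schema.gen = add(0, 0) = 0
  assets.gen = absv(0) = 0
  audit.gen = min2(0, 0) = 0
  codegen.gen = sub(0, 0) = 0
  link.gen = min2(0, 0) = 0
  index.gen = neg(0) = 0
  lexer.gen = absv(0) = 0
  opt.gen = absv(0) = 0
  filter.gen = sub(0, 0) = 0

Second demand — change propagation:
  schema.gen: re-runs because layout.txt 0->3; layout.txt 0->3; new result 6.
  assets.gen: re-runs because schema.gen 0->6; new result 6.
  audit.gen: re-runs because schema.gen 0->6; assets.gen 0->6; new result 6.
  codegen.gen: re-runs because assets.gen 0->6; audit.gen 0->6; new result 0 (unchanged).
  link.gen: re-runs because schema.gen 0->6; new result 0 (unchanged).
  index.gen: re-examined; everything it read last time is the same (link.gen unchanged) — cache 0 kept, no run.
  lexer.gen: re-examined; everything it read last time is the same (index.gen unchanged) — cache 0 kept, no run.
  opt.gen: re-examined; everything it read last time is the same (index.gen unchanged) — cache 0 kept, no run.
  filter.gen: re-examined; everything it read last time is the same (lexer.gen unchanged, opt.gen unchanged) — cache 0 kept, no run.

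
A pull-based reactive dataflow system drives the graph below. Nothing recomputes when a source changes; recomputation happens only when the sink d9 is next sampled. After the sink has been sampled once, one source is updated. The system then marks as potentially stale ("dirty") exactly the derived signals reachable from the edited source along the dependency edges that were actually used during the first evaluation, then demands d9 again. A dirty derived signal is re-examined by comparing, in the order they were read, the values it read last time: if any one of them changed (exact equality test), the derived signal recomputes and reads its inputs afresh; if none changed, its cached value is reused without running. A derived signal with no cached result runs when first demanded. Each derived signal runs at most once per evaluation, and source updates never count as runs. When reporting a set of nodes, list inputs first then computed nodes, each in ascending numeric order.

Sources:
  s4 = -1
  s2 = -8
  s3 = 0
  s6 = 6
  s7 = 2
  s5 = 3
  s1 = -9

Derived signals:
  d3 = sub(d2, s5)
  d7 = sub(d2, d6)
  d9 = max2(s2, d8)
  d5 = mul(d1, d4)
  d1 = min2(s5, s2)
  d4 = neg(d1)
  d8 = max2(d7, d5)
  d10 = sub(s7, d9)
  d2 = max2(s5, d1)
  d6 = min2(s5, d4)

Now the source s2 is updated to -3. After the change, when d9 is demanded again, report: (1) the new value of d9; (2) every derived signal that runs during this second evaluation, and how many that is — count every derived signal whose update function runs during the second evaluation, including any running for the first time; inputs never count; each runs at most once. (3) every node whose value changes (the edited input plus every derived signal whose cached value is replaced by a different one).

New value of d9: 0.
Derived signals that run: d1, d2, d4, d5, d6, d8, d9 — 7 in total.
Values that change: s2, d1, d4, d5.
Key observation: the cutoff stops propagation at d7 — its inputs' values are unchanged, so it reuses its cache.

First evaluation (everything demanded from the output):
  d1 = min2(3, -8) = -8
  d2 = max2(3, -8) = 3
  d4 = neg(-8) = 8
  d5 = mul(-8, 8) = -64
  d6 = min2(3, 8) = 3
  d7 = sub(3, 3) = 0
  d8 = max2(0, -64) = 0
  d9 = max2(-8, 0) = 0

Propagation after the edit:
  d1: runs — s2 -8->-3; result -3.
  d2: runs — d1 -8->-3; result 3 (same value as before).
  d4: runs — d1 -8->-3; result 3.
  d5: runs — d1 -8->-3; d4 8->3; result -9.
  d6: runs — d4 8->3; result 3 (same value as before).
  d7: checked — values it read are unchanged (d2 unchanged, d6 unchanged); reused cached 0 without running.
  d8: runs — d5 -64->-9; result 0 (same value as before).
  d9: runs — s2 -8->-3; result 0 (same value as before).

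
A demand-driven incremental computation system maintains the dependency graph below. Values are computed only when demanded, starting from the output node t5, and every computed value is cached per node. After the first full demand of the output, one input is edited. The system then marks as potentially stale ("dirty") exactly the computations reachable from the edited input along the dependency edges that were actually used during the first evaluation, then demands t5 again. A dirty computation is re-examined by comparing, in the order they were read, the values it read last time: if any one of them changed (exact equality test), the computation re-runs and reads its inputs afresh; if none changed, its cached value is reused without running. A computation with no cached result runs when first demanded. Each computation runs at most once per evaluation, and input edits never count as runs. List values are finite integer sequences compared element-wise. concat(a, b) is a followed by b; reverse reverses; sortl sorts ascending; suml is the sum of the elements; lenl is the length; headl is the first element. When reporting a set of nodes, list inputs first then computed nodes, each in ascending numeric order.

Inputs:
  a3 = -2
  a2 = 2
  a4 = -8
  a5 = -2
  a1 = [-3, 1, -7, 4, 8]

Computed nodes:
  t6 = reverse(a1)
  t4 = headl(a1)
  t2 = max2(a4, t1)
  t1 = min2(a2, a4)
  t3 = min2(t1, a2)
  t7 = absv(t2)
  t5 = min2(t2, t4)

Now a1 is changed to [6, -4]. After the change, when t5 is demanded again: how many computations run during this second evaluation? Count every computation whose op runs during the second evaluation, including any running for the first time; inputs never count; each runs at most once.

Computations that run: t4, t5 — 2 in total.

First evaluation (everything demanded from the output):
  t1 = min2(2, -8) = -8
  t2 = max2(-8, -8) = -8
  t4 = headl([-3, 1, -7, 4, 8]) = -3
  t5 = min2(-8, -3) = -8

Propagation after the edit:
  t4: runs — a1 [-3, 1, -7, 4, 8]->[6, -4]; result 6.
  t5: runs — t4 -3->6; result -8 (same value as before).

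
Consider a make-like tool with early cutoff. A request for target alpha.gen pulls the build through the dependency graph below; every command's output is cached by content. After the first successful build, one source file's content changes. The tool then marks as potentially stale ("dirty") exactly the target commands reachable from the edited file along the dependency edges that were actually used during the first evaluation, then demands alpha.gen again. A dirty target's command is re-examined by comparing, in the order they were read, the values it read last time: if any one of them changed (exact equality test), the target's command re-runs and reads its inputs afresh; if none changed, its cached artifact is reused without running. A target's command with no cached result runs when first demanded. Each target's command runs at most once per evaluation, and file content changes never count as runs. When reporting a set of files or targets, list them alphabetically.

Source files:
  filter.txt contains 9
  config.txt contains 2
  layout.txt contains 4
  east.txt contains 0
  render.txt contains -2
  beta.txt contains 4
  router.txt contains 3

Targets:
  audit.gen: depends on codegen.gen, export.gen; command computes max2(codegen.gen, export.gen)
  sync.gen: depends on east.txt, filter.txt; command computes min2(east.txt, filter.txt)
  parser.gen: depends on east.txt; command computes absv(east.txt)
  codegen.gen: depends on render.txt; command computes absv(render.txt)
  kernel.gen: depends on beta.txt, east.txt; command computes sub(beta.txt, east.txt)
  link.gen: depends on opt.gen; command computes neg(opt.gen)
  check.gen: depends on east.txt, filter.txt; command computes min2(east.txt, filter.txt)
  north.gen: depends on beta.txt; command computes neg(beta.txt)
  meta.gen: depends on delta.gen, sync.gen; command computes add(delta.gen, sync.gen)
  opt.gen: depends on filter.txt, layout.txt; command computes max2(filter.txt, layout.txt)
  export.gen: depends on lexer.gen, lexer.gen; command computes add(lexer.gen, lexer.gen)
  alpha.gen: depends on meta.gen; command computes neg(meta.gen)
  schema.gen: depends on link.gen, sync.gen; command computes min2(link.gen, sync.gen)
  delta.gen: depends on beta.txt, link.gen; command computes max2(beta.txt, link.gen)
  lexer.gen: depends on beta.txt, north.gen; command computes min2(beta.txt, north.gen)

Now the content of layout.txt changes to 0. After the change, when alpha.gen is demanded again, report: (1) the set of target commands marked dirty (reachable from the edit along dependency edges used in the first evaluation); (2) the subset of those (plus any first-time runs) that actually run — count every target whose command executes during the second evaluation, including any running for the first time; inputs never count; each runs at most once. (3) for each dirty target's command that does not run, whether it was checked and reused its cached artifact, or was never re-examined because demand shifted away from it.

The edit dirties: alpha.gen, delta.gen, link.gen, meta.gen, opt.gen.
1 target commands run: opt.gen.
Cache hits after checking: alpha.gen, delta.gen, link.gen, meta.gen.
Note the absorption at opt.gen: it re-runs yet its value is the same, leaving the output's value untouched.

First demand of the output computes:
  opt.gen = max2(9, 4) = 9
  link.gen = neg(9) = -9
  delta.gen = max2(4, -9) = 4
  sync.gen = min2(0, 9) = 0
  meta.gen = add(4, 0) = 4
  alpha.gen = neg(4) = -4

After the edit, cleaning proceeds:
  opt.gen: a read changed (layout.txt 4->0) — executes, giving 9 — identical to its old value.
  link.gen: dirty, but its reads are unchanged (opt.gen unchanged); cached -9 stands.
  delta.gen: dirty, but its reads are unchanged (beta.txt unchanged, link.gen unchanged); cached 4 stands.
  meta.gen: dirty, but its reads are unchanged (delta.gen unchanged, sync.gen unchanged); cached 4 stands.
  alpha.gen: dirty, but its reads are unchanged (meta.gen unchanged); cached -4 stands.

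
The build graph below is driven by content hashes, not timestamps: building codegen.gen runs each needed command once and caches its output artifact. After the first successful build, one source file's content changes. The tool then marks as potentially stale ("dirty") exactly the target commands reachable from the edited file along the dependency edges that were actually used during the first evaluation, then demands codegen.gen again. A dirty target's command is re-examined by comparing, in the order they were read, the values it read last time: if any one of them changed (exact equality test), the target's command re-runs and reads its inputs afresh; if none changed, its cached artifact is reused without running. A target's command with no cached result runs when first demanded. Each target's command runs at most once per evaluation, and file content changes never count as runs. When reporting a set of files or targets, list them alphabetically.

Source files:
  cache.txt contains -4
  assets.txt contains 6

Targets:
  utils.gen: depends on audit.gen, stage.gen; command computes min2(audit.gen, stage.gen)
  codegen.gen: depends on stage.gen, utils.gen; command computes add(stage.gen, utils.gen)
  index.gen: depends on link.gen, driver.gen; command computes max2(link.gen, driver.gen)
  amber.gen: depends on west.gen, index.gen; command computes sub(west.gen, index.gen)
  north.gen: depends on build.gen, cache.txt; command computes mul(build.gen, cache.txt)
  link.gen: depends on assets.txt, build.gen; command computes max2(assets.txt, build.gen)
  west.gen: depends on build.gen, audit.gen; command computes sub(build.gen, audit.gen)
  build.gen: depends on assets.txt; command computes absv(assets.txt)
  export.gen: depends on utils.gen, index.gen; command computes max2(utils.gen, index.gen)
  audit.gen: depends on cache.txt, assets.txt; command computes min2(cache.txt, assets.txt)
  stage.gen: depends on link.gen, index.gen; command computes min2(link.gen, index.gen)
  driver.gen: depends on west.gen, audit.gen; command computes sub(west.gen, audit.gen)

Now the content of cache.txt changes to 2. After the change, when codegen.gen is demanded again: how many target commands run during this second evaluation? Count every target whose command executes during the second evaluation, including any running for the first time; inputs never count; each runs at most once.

Run set: audit.gen, codegen.gen, driver.gen, index.gen, stage.gen, utils.gen, west.gen (7 run).

Initial pass — values computed on the first demand:
  audit.gen = min2(-4, 6) = -4
  build.gen = absv(6) = 6
  link.gen = max2(6, 6) = 6
  west.gen = sub(6, -4) = 10
  driver.gen = sub(10, -4) = 14
  index.gen = max2(6, 14) = 14
  stage.gen = min2(6, 14) = 6
  utils.gen = min2(-4, 6) = -4
  codegen.gen = add(6, -4) = 2

Second demand — change propagation:
  audit.gen: re-runs because cache.txt -4->2; new result 2.
  west.gen: re-runs because audit.gen -4->2; new result 4.
  driver.gen: re-runs because west.gen 10->4; audit.gen -4->2; new result 2.
  index.gen: re-runs because driver.gen 14->2; new result 6.
  stage.gen: re-runs because index.gen 14->6; new result 6 (unchanged).
  utils.gen: re-runs because audit.gen -4->2; new result 2.
  codegen.gen: re-runs because utils.gen -4->2; new result 8.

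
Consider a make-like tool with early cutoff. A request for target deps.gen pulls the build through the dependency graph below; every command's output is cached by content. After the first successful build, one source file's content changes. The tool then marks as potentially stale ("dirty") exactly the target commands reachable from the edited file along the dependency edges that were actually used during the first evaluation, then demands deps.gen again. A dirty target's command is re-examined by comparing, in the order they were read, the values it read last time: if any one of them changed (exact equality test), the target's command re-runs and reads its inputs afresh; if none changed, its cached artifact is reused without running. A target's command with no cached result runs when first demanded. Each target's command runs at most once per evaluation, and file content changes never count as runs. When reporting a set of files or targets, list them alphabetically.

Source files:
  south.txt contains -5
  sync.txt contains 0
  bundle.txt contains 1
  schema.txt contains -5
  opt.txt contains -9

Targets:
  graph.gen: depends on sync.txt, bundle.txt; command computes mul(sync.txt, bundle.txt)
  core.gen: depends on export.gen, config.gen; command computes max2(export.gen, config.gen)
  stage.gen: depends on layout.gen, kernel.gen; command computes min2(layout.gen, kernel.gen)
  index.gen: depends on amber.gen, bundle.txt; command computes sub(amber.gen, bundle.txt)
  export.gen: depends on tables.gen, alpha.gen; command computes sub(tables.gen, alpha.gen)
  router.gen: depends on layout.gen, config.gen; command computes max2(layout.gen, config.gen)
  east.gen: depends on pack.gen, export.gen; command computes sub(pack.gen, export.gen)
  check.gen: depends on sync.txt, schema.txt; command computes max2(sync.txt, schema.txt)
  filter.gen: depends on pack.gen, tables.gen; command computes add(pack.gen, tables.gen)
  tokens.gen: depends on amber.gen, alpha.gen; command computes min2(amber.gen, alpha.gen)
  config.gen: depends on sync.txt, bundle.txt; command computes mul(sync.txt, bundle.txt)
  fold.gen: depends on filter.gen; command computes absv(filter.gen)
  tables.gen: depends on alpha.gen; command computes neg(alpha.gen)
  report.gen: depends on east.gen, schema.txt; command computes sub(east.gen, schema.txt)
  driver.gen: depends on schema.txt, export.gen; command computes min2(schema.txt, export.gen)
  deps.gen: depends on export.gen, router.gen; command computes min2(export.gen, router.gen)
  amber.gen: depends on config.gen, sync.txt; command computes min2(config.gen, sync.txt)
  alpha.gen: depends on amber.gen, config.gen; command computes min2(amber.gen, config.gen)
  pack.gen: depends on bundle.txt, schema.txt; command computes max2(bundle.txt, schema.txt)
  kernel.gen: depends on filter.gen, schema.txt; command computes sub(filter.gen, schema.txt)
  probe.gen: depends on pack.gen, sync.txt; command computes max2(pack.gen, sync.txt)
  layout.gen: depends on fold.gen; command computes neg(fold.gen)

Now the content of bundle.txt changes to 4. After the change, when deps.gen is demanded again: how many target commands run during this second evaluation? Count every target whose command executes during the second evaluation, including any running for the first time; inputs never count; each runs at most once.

First demand of the output computes:
  config.gen = mul(0, 1) = 0
  amber.gen = min2(0, 0) = 0
  alpha.gen = min2(0, 0) = 0
  pack.gen = max2(1, -5) = 1
  tables.gen = neg(0) = 0
  export.gen = sub(0, 0) = 0
  filter.gen = add(1, 0) = 1
  fold.gen = absv(1) = 1
  layout.gen = neg(1) = -1
  router.gen = max2(-1, 0) = 0
  deps.gen = min2(0, 0) = 0

After the edit, cleaning proceeds:
  config.gen: a read changed (bundle.txt 1->4) — executes, giving 0 — identical to its old value.
  amber.gen: dirty, but its reads are unchanged (config.gen unchanged, sync.txt unchanged); cached 0 stands.
  alpha.gen: dirty, but its reads are unchanged (amber.gen unchanged, config.gen unchanged); cached 0 stands.
  pack.gen: a read changed (bundle.txt 1->4) — executes, giving 4.
  tables.gen: dirty, but its reads are unchanged (alpha.gen unchanged); cached 0 stands.
  export.gen: dirty, but its reads are unchanged (tables.gen unchanged, alpha.gen unchanged); cached 0 stands.
  filter.gen: a read changed (pack.gen 1->4) — executes, giving 4.
  fold.gen: a read changed (filter.gen 1->4) — executes, giving 4.
  layout.gen: a read changed (fold.gen 1->4) — executes, giving -4.
  router.gen: a read changed (layout.gen -1->-4) — executes, giving 0 — identical to its old value.
  deps.gen: dirty, but its reads are unchanged (export.gen unchanged, router.gen unchanged); cached 0 stands.

Note where the cutoff bites: amber.gen is checked, finds nothing changed, and keeps its cache.

6 target commands run: config.gen, filter.gen, fold.gen, layout.gen, pack.gen, router.gen.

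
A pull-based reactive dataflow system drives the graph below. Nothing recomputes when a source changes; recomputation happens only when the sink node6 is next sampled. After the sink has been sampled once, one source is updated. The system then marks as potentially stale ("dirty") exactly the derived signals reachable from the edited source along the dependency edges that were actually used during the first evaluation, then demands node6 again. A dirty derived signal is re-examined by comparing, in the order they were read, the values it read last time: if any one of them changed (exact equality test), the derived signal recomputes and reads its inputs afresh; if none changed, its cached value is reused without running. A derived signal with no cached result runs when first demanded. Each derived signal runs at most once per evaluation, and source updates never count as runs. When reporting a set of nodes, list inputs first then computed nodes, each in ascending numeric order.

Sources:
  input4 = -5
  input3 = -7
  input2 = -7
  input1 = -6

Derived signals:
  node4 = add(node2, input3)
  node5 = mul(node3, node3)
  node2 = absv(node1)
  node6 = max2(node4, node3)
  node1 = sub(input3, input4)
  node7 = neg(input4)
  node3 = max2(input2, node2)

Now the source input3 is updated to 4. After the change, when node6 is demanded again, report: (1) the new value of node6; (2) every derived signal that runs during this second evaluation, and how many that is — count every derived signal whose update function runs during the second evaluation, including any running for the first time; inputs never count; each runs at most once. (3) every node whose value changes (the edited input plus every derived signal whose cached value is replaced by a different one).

New value of node6: 13.
Derived signals that run: node1, node2, node3, node4, node6 — 5 in total.
Values that change: input3, node1, node2, node3, node4, node6.

First evaluation (everything demanded from the output):
  node1 = sub(-7, -5) = -2
  node2 = absv(-2) = 2
  node3 = max2(-7, 2) = 2
  node4 = add(2, -7) = -5
  node6 = max2(-5, 2) = 2

Propagation after the edit:
  node1: runs — input3 -7->4; result 9.
  node2: runs — node1 -2->9; result 9.
  node3: runs — node2 2->9; result 9.
  node4: runs — node2 2->9; input3 -7->4; result 13.
  node6: runs — node4 -5->13; node3 2->9; result 13.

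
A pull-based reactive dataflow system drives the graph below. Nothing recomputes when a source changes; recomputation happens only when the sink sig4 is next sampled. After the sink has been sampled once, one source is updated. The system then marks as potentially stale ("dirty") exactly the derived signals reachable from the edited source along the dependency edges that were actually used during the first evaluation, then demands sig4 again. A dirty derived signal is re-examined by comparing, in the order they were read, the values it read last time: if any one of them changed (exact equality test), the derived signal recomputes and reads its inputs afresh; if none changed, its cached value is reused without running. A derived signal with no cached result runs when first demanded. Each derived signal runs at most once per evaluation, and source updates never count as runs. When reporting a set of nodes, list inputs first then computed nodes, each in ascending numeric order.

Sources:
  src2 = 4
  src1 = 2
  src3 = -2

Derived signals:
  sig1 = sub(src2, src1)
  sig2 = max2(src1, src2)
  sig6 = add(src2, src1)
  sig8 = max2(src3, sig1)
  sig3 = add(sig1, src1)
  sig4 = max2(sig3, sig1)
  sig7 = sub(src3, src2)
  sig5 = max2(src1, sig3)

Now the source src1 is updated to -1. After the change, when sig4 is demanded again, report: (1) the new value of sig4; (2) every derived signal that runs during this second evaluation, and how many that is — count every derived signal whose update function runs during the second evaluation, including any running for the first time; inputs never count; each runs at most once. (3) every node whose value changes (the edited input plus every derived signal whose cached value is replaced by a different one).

First evaluation (everything demanded from the output):
  sig1 = sub(4, 2) = 2
  sig3 = add(2, 2) = 4
  sig4 = max2(4, 2) = 4

Propagation after the edit:
  sig1: runs — src1 2->-1; result 5.
  sig3: runs — sig1 2->5; src1 2->-1; result 4 (same value as before).
  sig4: runs — sig1 2->5; result 5.

New value of sig4: 5.
Derived signals that run: sig1, sig3, sig4 — 3 in total.
Values that change: src1, sig1, sig4.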